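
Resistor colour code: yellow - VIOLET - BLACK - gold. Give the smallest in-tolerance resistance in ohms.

Yellow → 4 (first significant figure)
Violet → 7 (second significant figure)
Black → ×1 multiplier
Gold → ±5% tolerance
47 × 1 = 47 Ω
Smallest = 47 × (1 − 5/100) = 44.65 Ω.

44.65 Ω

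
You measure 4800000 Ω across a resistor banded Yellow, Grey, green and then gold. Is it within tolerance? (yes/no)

Yellow → 4 (first significant figure)
Grey → 8 (second significant figure)
Green → ×10^5 multiplier
Gold → ±5% tolerance
48 × 100000 = 4800000 Ω
Allowed range: 4560000 Ω to 5040000 Ω.
4800000 Ω lies inside that range.

yes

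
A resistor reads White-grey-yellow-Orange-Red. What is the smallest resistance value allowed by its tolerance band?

964320 Ω

White → 9 (first significant figure)
Grey → 8 (second significant figure)
Yellow → 4 (third significant figure)
Orange → ×10^3 multiplier
Red → ±2% tolerance
984 × 1000 = 984000 Ω
Smallest = 984000 × (1 − 2/100) = 964320 Ω.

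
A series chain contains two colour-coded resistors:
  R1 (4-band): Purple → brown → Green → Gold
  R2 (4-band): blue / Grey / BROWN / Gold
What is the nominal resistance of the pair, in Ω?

7100680 Ω

R1: violet, brown → 71; green ×10^5 → 7100000 Ω.
R2: blue, grey → 68; brown ×10 → 680 Ω.
Series: 7100000 + 680 = 7100680 Ω.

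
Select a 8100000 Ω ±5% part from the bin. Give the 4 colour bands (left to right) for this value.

8100000 Ω = 81 × 10^5.
8 → grey
1 → brown
Multiplier 10^5 → green.
±5% tolerance → gold.

grey, brown, green, gold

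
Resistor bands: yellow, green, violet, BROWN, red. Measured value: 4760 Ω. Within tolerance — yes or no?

no

Yellow → 4 (first significant figure)
Green → 5 (second significant figure)
Violet → 7 (third significant figure)
Brown → ×10 multiplier
Red → ±2% tolerance
457 × 10 = 4570 Ω
Allowed range: 4478.6 Ω to 4661.4 Ω.
4760 Ω lies outside that range.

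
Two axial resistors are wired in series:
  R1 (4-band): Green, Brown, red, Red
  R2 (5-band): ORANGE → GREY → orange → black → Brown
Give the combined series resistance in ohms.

R1: green, brown → 51; red ×10^2 → 5100 Ω.
R2: orange, grey, orange → 383; black ×1 → 383 Ω.
Series: 5100 + 383 = 5483 Ω.

5483 Ω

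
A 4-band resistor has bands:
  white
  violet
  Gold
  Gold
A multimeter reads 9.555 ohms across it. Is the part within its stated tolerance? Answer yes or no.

yes

White → 9 (first significant figure)
Violet → 7 (second significant figure)
Gold → ×0.1 multiplier
Gold → ±5% tolerance
97 × 0.1 = 9.7 Ω
Allowed range: 9.215 Ω to 10.185 Ω.
9.555 ohms lies inside that range.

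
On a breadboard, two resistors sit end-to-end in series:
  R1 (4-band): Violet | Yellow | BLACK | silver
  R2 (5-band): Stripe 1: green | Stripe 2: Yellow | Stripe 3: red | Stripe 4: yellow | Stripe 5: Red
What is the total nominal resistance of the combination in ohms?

5420074 Ω

R1: violet, yellow → 74; black ×1 → 74 Ω.
R2: green, yellow, red → 542; yellow ×10^4 → 5420000 Ω.
Series: 74 + 5420000 = 5420074 Ω.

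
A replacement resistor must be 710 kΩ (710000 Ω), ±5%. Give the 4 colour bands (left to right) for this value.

710000 Ω = 71 × 10^4.
7 → violet
1 → brown
Multiplier 10^4 → yellow.
±5% tolerance → gold.

violet, brown, yellow, gold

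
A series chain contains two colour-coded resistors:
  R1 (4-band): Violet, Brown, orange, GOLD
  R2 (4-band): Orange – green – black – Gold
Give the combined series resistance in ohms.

71035 Ω

R1: violet, brown → 71; orange ×10^3 → 71000 Ω.
R2: orange, green → 35; black ×1 → 35 Ω.
Series: 71000 + 35 = 71035 Ω.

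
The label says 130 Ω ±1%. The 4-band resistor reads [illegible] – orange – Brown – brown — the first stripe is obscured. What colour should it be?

130 Ω = 13 × 10^1.
The first band gives digit 1 of the significand, and 1 is brown.

brown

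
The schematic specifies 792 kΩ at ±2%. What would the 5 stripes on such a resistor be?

violet, white, red, orange, red

792000 Ω = 792 × 10^3.
7 → violet
9 → white
2 → red
Multiplier 10^3 → orange.
±2% tolerance → red.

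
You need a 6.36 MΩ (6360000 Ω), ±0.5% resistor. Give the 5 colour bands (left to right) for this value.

blue, orange, blue, yellow, green

6360000 Ω = 636 × 10^4.
6 → blue
3 → orange
6 → blue
Multiplier 10^4 → yellow.
±0.5% tolerance → green.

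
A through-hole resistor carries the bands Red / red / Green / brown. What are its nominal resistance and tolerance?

2200000 Ω ±1%

Red → 2 (first significant figure)
Red → 2 (second significant figure)
Green → ×10^5 multiplier
Brown → ±1% tolerance
22 × 100000 = 2200000 Ω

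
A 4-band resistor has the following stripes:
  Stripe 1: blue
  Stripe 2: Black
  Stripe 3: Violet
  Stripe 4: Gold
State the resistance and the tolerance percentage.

600000000 Ω ±5%

Blue → 6 (first significant figure)
Black → 0 (second significant figure)
Violet → ×10^7 multiplier
Gold → ±5% tolerance
60 × 10000000 = 600000000 Ω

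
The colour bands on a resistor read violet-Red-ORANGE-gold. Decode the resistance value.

72000 Ω

Violet → 7 (first significant figure)
Red → 2 (second significant figure)
Orange → ×10^3 multiplier
72 × 1000 = 72000 Ω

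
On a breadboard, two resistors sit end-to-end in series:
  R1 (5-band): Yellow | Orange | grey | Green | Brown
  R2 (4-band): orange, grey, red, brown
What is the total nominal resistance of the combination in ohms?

43803800 Ω

R1: yellow, orange, grey → 438; green ×10^5 → 43800000 Ω.
R2: orange, grey → 38; red ×10^2 → 3800 Ω.
Series: 43800000 + 3800 = 43803800 Ω.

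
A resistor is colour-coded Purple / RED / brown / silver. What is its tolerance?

±10%

The last band, silver, is the tolerance band.
Silver corresponds to ±10%.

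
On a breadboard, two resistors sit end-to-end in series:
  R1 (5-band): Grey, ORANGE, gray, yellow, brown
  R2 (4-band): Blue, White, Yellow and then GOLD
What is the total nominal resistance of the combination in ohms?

9070000 Ω

R1: grey, orange, grey → 838; yellow ×10^4 → 8380000 Ω.
R2: blue, white → 69; yellow ×10^4 → 690000 Ω.
Series: 8380000 + 690000 = 9070000 Ω.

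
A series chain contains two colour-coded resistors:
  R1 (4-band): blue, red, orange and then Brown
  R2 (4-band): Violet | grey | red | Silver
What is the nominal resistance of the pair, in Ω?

R1: blue, red → 62; orange ×10^3 → 62000 Ω.
R2: violet, grey → 78; red ×10^2 → 7800 Ω.
Series: 62000 + 7800 = 69800 Ω.

69800 Ω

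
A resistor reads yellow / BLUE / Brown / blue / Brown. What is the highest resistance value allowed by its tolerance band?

Yellow → 4 (first significant figure)
Blue → 6 (second significant figure)
Brown → 1 (third significant figure)
Blue → ×10^6 multiplier
Brown → ±1% tolerance
461 × 1000000 = 461000000 Ω
Highest = 461000000 × (1 + 1/100) = 465610000 Ω.

465610000 Ω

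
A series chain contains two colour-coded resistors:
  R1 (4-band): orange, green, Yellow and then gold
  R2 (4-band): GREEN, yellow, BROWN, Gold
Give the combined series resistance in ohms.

R1: orange, green → 35; yellow ×10^4 → 350000 Ω.
R2: green, yellow → 54; brown ×10 → 540 Ω.
Series: 350000 + 540 = 350540 Ω.

350540 Ω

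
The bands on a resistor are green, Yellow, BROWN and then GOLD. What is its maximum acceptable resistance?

567 Ω

Green → 5 (first significant figure)
Yellow → 4 (second significant figure)
Brown → ×10 multiplier
Gold → ±5% tolerance
54 × 10 = 540 Ω
Maximum = 540 × (1 + 5/100) = 567 Ω.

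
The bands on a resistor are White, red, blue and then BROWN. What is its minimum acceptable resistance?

White → 9 (first significant figure)
Red → 2 (second significant figure)
Blue → ×10^6 multiplier
Brown → ±1% tolerance
92 × 1000000 = 92000000 Ω
Minimum = 92000000 × (1 − 1/100) = 91080000 Ω.

91080000 Ω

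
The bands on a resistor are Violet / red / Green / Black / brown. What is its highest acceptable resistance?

Violet → 7 (first significant figure)
Red → 2 (second significant figure)
Green → 5 (third significant figure)
Black → ×1 multiplier
Brown → ±1% tolerance
725 × 1 = 725 Ω
Highest = 725 × (1 + 1/100) = 732.25 Ω.

732.25 Ω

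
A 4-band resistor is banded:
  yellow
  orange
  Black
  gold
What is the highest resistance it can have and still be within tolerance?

45.15 Ω

Yellow → 4 (first significant figure)
Orange → 3 (second significant figure)
Black → ×1 multiplier
Gold → ±5% tolerance
43 × 1 = 43 Ω
Highest = 43 × (1 + 5/100) = 45.15 Ω.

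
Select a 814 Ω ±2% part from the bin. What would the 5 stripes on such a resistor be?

814 Ω = 814 × 10^0.
8 → grey
1 → brown
4 → yellow
Multiplier 10^0 → black.
±2% tolerance → red.

grey, brown, yellow, black, red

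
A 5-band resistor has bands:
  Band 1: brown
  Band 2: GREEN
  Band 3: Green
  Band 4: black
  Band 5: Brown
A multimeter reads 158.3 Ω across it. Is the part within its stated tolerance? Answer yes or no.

Brown → 1 (first significant figure)
Green → 5 (second significant figure)
Green → 5 (third significant figure)
Black → ×1 multiplier
Brown → ±1% tolerance
155 × 1 = 155 Ω
Allowed range: 153.45 Ω to 156.55 Ω.
158.3 Ω lies outside that range.

no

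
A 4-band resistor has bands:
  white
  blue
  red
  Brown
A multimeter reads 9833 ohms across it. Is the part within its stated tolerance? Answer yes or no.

no

White → 9 (first significant figure)
Blue → 6 (second significant figure)
Red → ×10^2 multiplier
Brown → ±1% tolerance
96 × 100 = 9600 Ω
Allowed range: 9504 Ω to 9696 Ω.
9833 ohms lies outside that range.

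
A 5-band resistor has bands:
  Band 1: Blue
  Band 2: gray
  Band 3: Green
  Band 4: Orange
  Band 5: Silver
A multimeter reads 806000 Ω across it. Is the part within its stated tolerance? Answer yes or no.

no

Blue → 6 (first significant figure)
Grey → 8 (second significant figure)
Green → 5 (third significant figure)
Orange → ×10^3 multiplier
Silver → ±10% tolerance
685 × 1000 = 685000 Ω
Allowed range: 616500 Ω to 753500 Ω.
806000 Ω lies outside that range.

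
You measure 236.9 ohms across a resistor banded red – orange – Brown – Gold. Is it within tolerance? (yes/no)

yes

Red → 2 (first significant figure)
Orange → 3 (second significant figure)
Brown → ×10 multiplier
Gold → ±5% tolerance
23 × 10 = 230 Ω
Allowed range: 218.5 Ω to 241.5 Ω.
236.9 ohms lies inside that range.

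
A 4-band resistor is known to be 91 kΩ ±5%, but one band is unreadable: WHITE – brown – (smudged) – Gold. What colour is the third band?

orange

91000 Ω = 91 × 10^3.
The third band is the multiplier, 10^3, which is orange.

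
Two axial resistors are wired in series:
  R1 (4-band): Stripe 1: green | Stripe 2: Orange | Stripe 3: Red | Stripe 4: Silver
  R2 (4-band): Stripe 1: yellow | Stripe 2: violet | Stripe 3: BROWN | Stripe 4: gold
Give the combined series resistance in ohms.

R1: green, orange → 53; red ×10^2 → 5300 Ω.
R2: yellow, violet → 47; brown ×10 → 470 Ω.
Series: 5300 + 470 = 5770 Ω.

5770 Ω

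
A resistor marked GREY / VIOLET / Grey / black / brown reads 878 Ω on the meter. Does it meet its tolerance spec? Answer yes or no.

Grey → 8 (first significant figure)
Violet → 7 (second significant figure)
Grey → 8 (third significant figure)
Black → ×1 multiplier
Brown → ±1% tolerance
878 × 1 = 878 Ω
Allowed range: 869.22 Ω to 886.78 Ω.
878 Ω lies inside that range.

yes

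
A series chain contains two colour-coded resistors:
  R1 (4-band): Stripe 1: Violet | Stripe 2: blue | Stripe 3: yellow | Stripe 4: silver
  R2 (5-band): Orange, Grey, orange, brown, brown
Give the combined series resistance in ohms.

763830 Ω

R1: violet, blue → 76; yellow ×10^4 → 760000 Ω.
R2: orange, grey, orange → 383; brown ×10 → 3830 Ω.
Series: 760000 + 3830 = 763830 Ω.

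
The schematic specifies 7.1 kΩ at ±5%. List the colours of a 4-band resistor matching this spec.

7100 Ω = 71 × 10^2.
7 → violet
1 → brown
Multiplier 10^2 → red.
±5% tolerance → gold.

violet, brown, red, gold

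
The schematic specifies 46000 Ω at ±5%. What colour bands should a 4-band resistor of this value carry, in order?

yellow, blue, orange, gold

46000 Ω = 46 × 10^3.
4 → yellow
6 → blue
Multiplier 10^3 → orange.
±5% tolerance → gold.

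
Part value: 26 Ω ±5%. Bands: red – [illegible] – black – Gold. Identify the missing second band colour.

blue

26 Ω = 26 × 10^0.
The second band gives digit 6 of the significand, and 6 is blue.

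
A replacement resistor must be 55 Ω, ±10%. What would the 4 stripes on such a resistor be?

green, green, black, silver

55 Ω = 55 × 10^0.
5 → green
5 → green
Multiplier 10^0 → black.
±10% tolerance → silver.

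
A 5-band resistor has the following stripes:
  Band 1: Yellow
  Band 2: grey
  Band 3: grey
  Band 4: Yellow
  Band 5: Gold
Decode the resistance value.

4880000 Ω

Yellow → 4 (first significant figure)
Grey → 8 (second significant figure)
Grey → 8 (third significant figure)
Yellow → ×10^4 multiplier
488 × 10000 = 4880000 Ω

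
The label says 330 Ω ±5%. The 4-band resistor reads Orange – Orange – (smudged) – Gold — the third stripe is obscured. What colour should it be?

330 Ω = 33 × 10^1.
The third band is the multiplier, 10^1, which is brown.

brown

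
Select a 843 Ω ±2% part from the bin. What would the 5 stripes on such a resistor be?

grey, yellow, orange, black, red

843 Ω = 843 × 10^0.
8 → grey
4 → yellow
3 → orange
Multiplier 10^0 → black.
±2% tolerance → red.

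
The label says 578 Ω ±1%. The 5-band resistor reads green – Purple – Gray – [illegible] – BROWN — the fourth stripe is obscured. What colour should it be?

578 Ω = 578 × 10^0.
The fourth band is the multiplier, 10^0, which is black.

black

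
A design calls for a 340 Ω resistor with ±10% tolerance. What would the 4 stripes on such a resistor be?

orange, yellow, brown, silver

340 Ω = 34 × 10^1.
3 → orange
4 → yellow
Multiplier 10^1 → brown.
±10% tolerance → silver.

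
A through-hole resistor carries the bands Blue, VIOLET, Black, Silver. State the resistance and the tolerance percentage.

Blue → 6 (first significant figure)
Violet → 7 (second significant figure)
Black → ×1 multiplier
Silver → ±10% tolerance
67 × 1 = 67 Ω

67 Ω ±10%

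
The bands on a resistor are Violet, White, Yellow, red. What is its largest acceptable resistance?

805800 Ω

Violet → 7 (first significant figure)
White → 9 (second significant figure)
Yellow → ×10^4 multiplier
Red → ±2% tolerance
79 × 10000 = 790000 Ω
Largest = 790000 × (1 + 2/100) = 805800 Ω.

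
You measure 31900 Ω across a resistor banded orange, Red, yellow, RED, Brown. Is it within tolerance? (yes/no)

Orange → 3 (first significant figure)
Red → 2 (second significant figure)
Yellow → 4 (third significant figure)
Red → ×10^2 multiplier
Brown → ±1% tolerance
324 × 100 = 32400 Ω
Allowed range: 32076 Ω to 32724 Ω.
31900 Ω lies outside that range.

no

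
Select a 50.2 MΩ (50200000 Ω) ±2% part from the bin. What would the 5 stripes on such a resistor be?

green, black, red, green, red

50200000 Ω = 502 × 10^5.
5 → green
0 → black
2 → red
Multiplier 10^5 → green.
±2% tolerance → red.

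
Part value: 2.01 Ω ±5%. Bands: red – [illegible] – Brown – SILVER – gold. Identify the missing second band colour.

black

2.01 Ω = 201 × 10^-2.
The second band gives digit 0 of the significand, and 0 is black.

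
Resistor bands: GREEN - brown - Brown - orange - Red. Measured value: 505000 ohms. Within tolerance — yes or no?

Green → 5 (first significant figure)
Brown → 1 (second significant figure)
Brown → 1 (third significant figure)
Orange → ×10^3 multiplier
Red → ±2% tolerance
511 × 1000 = 511000 Ω
Allowed range: 500780 Ω to 521220 Ω.
505000 ohms lies inside that range.

yes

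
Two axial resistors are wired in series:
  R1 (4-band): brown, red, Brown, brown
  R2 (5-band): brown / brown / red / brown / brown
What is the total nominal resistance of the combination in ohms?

1240 Ω

R1: brown, red → 12; brown ×10 → 120 Ω.
R2: brown, brown, red → 112; brown ×10 → 1120 Ω.
Series: 120 + 1120 = 1240 Ω.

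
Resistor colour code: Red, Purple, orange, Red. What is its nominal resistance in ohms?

27000 Ω

Red → 2 (first significant figure)
Violet → 7 (second significant figure)
Orange → ×10^3 multiplier
27 × 1000 = 27000 Ω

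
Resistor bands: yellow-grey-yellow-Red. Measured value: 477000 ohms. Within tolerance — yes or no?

yes

Yellow → 4 (first significant figure)
Grey → 8 (second significant figure)
Yellow → ×10^4 multiplier
Red → ±2% tolerance
48 × 10000 = 480000 Ω
Allowed range: 470400 Ω to 489600 Ω.
477000 ohms lies inside that range.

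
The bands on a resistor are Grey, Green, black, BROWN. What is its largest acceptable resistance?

Grey → 8 (first significant figure)
Green → 5 (second significant figure)
Black → ×1 multiplier
Brown → ±1% tolerance
85 × 1 = 85 Ω
Largest = 85 × (1 + 1/100) = 85.85 Ω.

85.85 Ω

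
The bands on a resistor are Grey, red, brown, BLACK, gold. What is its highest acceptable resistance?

862.05 Ω

Grey → 8 (first significant figure)
Red → 2 (second significant figure)
Brown → 1 (third significant figure)
Black → ×1 multiplier
Gold → ±5% tolerance
821 × 1 = 821 Ω
Highest = 821 × (1 + 5/100) = 862.05 Ω.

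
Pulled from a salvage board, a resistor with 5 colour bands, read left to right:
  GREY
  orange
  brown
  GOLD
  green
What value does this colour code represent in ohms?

83.1 Ω

Grey → 8 (first significant figure)
Orange → 3 (second significant figure)
Brown → 1 (third significant figure)
Gold → ×0.1 multiplier
831 × 0.1 = 83.1 Ω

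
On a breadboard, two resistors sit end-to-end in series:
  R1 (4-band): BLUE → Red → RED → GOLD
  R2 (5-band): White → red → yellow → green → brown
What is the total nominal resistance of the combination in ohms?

R1: blue, red → 62; red ×10^2 → 6200 Ω.
R2: white, red, yellow → 924; green ×10^5 → 92400000 Ω.
Series: 6200 + 92400000 = 92406200 Ω.

92406200 Ω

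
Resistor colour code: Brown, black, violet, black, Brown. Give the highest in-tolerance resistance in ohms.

108.07 Ω

Brown → 1 (first significant figure)
Black → 0 (second significant figure)
Violet → 7 (third significant figure)
Black → ×1 multiplier
Brown → ±1% tolerance
107 × 1 = 107 Ω
Highest = 107 × (1 + 1/100) = 108.07 Ω.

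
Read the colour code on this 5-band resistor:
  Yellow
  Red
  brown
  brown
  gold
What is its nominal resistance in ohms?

Yellow → 4 (first significant figure)
Red → 2 (second significant figure)
Brown → 1 (third significant figure)
Brown → ×10 multiplier
421 × 10 = 4210 Ω

4210 Ω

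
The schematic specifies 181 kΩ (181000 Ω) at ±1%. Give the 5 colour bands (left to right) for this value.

brown, grey, brown, orange, brown

181000 Ω = 181 × 10^3.
1 → brown
8 → grey
1 → brown
Multiplier 10^3 → orange.
±1% tolerance → brown.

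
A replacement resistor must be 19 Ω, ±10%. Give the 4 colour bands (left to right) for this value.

brown, white, black, silver

19 Ω = 19 × 10^0.
1 → brown
9 → white
Multiplier 10^0 → black.
±10% tolerance → silver.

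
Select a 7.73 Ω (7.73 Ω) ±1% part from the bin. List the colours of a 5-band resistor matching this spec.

7.73 Ω = 773 × 10^-2.
7 → violet
7 → violet
3 → orange
Multiplier 10^-2 → silver.
±1% tolerance → brown.

violet, violet, orange, silver, brown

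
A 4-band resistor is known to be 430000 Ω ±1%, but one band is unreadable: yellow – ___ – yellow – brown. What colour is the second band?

430000 Ω = 43 × 10^4.
The second band gives digit 3 of the significand, and 3 is orange.

orange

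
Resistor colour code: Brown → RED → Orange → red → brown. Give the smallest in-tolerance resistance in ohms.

12177 Ω

Brown → 1 (first significant figure)
Red → 2 (second significant figure)
Orange → 3 (third significant figure)
Red → ×10^2 multiplier
Brown → ±1% tolerance
123 × 100 = 12300 Ω
Smallest = 12300 × (1 − 1/100) = 12177 Ω.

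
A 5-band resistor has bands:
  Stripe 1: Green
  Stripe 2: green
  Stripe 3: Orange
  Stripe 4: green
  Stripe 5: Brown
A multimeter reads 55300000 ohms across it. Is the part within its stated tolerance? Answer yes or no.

Green → 5 (first significant figure)
Green → 5 (second significant figure)
Orange → 3 (third significant figure)
Green → ×10^5 multiplier
Brown → ±1% tolerance
553 × 100000 = 55300000 Ω
Allowed range: 54747000 Ω to 55853000 Ω.
55300000 ohms lies inside that range.

yes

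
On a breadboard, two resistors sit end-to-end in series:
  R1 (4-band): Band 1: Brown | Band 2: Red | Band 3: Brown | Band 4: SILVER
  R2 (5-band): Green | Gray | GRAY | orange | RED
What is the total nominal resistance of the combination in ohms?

R1: brown, red → 12; brown ×10 → 120 Ω.
R2: green, grey, grey → 588; orange ×10^3 → 588000 Ω.
Series: 120 + 588000 = 588120 Ω.

588120 Ω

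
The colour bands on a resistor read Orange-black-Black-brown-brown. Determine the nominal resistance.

Orange → 3 (first significant figure)
Black → 0 (second significant figure)
Black → 0 (third significant figure)
Brown → ×10 multiplier
300 × 10 = 3000 Ω

3000 Ω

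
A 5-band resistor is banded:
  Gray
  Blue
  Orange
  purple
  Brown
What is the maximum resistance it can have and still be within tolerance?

Grey → 8 (first significant figure)
Blue → 6 (second significant figure)
Orange → 3 (third significant figure)
Violet → ×10^7 multiplier
Brown → ±1% tolerance
863 × 10000000 = 8630000000 Ω
Maximum = 8630000000 × (1 + 1/100) = 8716300000 Ω.

8716300000 Ω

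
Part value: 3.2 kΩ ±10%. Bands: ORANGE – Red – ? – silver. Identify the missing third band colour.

3200 Ω = 32 × 10^2.
The third band is the multiplier, 10^2, which is red.

red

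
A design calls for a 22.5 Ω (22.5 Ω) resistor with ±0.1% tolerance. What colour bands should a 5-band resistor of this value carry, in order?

22.5 Ω = 225 × 10^-1.
2 → red
2 → red
5 → green
Multiplier 10^-1 → gold.
±0.1% tolerance → violet.

red, red, green, gold, violet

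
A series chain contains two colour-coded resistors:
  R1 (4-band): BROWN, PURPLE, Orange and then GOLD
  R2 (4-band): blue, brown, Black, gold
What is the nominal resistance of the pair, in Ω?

R1: brown, violet → 17; orange ×10^3 → 17000 Ω.
R2: blue, brown → 61; black ×1 → 61 Ω.
Series: 17000 + 61 = 17061 Ω.

17061 Ω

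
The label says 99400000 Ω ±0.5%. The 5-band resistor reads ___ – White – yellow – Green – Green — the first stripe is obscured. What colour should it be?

99400000 Ω = 994 × 10^5.
The first band gives digit 9 of the significand, and 9 is white.

white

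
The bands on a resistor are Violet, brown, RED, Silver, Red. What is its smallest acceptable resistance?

Violet → 7 (first significant figure)
Brown → 1 (second significant figure)
Red → 2 (third significant figure)
Silver → ×0.01 multiplier
Red → ±2% tolerance
712 × 0.01 = 7.12 Ω
Smallest = 7.12 × (1 − 2/100) = 6.9776 Ω.

6.9776 Ω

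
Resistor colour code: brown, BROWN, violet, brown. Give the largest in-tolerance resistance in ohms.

Brown → 1 (first significant figure)
Brown → 1 (second significant figure)
Violet → ×10^7 multiplier
Brown → ±1% tolerance
11 × 10000000 = 110000000 Ω
Largest = 110000000 × (1 + 1/100) = 111100000 Ω.

111100000 Ω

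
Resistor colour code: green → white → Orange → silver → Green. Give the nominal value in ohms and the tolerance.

5.93 Ω ±0.5%

Green → 5 (first significant figure)
White → 9 (second significant figure)
Orange → 3 (third significant figure)
Silver → ×0.01 multiplier
Green → ±0.5% tolerance
593 × 0.01 = 5.93 Ω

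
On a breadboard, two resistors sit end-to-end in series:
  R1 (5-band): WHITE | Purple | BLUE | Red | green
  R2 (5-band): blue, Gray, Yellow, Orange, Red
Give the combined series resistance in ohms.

R1: white, violet, blue → 976; red ×10^2 → 97600 Ω.
R2: blue, grey, yellow → 684; orange ×10^3 → 684000 Ω.
Series: 97600 + 684000 = 781600 Ω.

781600 Ω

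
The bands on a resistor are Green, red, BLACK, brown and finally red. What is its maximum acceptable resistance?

Green → 5 (first significant figure)
Red → 2 (second significant figure)
Black → 0 (third significant figure)
Brown → ×10 multiplier
Red → ±2% tolerance
520 × 10 = 5200 Ω
Maximum = 5200 × (1 + 2/100) = 5304 Ω.

5304 Ω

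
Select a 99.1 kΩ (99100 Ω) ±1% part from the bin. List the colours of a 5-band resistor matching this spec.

white, white, brown, red, brown

99100 Ω = 991 × 10^2.
9 → white
9 → white
1 → brown
Multiplier 10^2 → red.
±1% tolerance → brown.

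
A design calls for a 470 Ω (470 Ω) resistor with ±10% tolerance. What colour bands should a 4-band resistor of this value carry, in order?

yellow, violet, brown, silver

470 Ω = 47 × 10^1.
4 → yellow
7 → violet
Multiplier 10^1 → brown.
±10% tolerance → silver.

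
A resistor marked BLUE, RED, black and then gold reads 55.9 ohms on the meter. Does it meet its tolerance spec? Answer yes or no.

Blue → 6 (first significant figure)
Red → 2 (second significant figure)
Black → ×1 multiplier
Gold → ±5% tolerance
62 × 1 = 62 Ω
Allowed range: 58.9 Ω to 65.1 Ω.
55.9 ohms lies outside that range.

no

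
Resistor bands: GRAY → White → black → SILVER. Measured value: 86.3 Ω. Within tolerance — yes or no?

Grey → 8 (first significant figure)
White → 9 (second significant figure)
Black → ×1 multiplier
Silver → ±10% tolerance
89 × 1 = 89 Ω
Allowed range: 80.1 Ω to 97.9 Ω.
86.3 Ω lies inside that range.

yes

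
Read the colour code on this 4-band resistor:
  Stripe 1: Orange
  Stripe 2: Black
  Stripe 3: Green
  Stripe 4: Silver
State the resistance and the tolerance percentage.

3000000 Ω ±10%

Orange → 3 (first significant figure)
Black → 0 (second significant figure)
Green → ×10^5 multiplier
Silver → ±10% tolerance
30 × 100000 = 3000000 Ω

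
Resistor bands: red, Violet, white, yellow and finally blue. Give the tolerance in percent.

The last band, blue, is the tolerance band.
Blue corresponds to ±0.25%.

±0.25%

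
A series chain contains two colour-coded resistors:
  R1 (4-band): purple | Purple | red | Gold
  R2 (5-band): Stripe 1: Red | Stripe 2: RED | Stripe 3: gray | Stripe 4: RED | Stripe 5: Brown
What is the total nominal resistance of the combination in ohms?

30500 Ω

R1: violet, violet → 77; red ×10^2 → 7700 Ω.
R2: red, red, grey → 228; red ×10^2 → 22800 Ω.
Series: 7700 + 22800 = 30500 Ω.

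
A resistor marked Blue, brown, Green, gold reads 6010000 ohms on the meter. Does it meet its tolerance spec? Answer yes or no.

Blue → 6 (first significant figure)
Brown → 1 (second significant figure)
Green → ×10^5 multiplier
Gold → ±5% tolerance
61 × 100000 = 6100000 Ω
Allowed range: 5795000 Ω to 6405000 Ω.
6010000 ohms lies inside that range.

yes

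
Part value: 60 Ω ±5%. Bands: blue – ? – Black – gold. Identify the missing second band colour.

60 Ω = 60 × 10^0.
The second band gives digit 0 of the significand, and 0 is black.

black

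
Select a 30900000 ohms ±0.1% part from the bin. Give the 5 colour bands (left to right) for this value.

30900000 Ω = 309 × 10^5.
3 → orange
0 → black
9 → white
Multiplier 10^5 → green.
±0.1% tolerance → violet.

orange, black, white, green, violet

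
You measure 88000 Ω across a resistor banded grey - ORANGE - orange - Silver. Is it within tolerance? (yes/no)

Grey → 8 (first significant figure)
Orange → 3 (second significant figure)
Orange → ×10^3 multiplier
Silver → ±10% tolerance
83 × 1000 = 83000 Ω
Allowed range: 74700 Ω to 91300 Ω.
88000 Ω lies inside that range.

yes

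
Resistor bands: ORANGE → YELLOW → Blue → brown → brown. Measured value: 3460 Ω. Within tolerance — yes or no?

Orange → 3 (first significant figure)
Yellow → 4 (second significant figure)
Blue → 6 (third significant figure)
Brown → ×10 multiplier
Brown → ±1% tolerance
346 × 10 = 3460 Ω
Allowed range: 3425.4 Ω to 3494.6 Ω.
3460 Ω lies inside that range.

yes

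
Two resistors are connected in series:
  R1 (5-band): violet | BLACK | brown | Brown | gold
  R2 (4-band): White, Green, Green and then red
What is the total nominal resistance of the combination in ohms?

R1: violet, black, brown → 701; brown ×10 → 7010 Ω.
R2: white, green → 95; green ×10^5 → 9500000 Ω.
Series: 7010 + 9500000 = 9507010 Ω.

9507010 Ω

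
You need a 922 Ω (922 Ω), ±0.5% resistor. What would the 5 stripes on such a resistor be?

922 Ω = 922 × 10^0.
9 → white
2 → red
2 → red
Multiplier 10^0 → black.
±0.5% tolerance → green.

white, red, red, black, green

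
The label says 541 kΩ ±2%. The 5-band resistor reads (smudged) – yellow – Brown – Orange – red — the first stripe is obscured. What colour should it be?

541000 Ω = 541 × 10^3.
The first band gives digit 5 of the significand, and 5 is green.

green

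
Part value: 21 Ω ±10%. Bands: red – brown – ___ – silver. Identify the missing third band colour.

black

21 Ω = 21 × 10^0.
The third band is the multiplier, 10^0, which is black.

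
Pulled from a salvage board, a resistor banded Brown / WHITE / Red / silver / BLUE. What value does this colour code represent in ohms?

Brown → 1 (first significant figure)
White → 9 (second significant figure)
Red → 2 (third significant figure)
Silver → ×0.01 multiplier
192 × 0.01 = 1.92 Ω

1.92 Ω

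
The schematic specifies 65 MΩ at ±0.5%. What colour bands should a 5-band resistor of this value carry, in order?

65000000 Ω = 650 × 10^5.
6 → blue
5 → green
0 → black
Multiplier 10^5 → green.
±0.5% tolerance → green.

blue, green, black, green, green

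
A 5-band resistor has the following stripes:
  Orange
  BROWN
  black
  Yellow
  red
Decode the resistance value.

3100000 Ω

Orange → 3 (first significant figure)
Brown → 1 (second significant figure)
Black → 0 (third significant figure)
Yellow → ×10^4 multiplier
310 × 10000 = 3100000 Ω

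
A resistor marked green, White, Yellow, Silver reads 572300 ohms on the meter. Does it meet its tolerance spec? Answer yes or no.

yes

Green → 5 (first significant figure)
White → 9 (second significant figure)
Yellow → ×10^4 multiplier
Silver → ±10% tolerance
59 × 10000 = 590000 Ω
Allowed range: 531000 Ω to 649000 Ω.
572300 ohms lies inside that range.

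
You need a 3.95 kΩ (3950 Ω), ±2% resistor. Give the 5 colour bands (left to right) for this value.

orange, white, green, brown, red

3950 Ω = 395 × 10^1.
3 → orange
9 → white
5 → green
Multiplier 10^1 → brown.
±2% tolerance → red.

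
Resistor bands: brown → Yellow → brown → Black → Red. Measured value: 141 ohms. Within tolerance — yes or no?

Brown → 1 (first significant figure)
Yellow → 4 (second significant figure)
Brown → 1 (third significant figure)
Black → ×1 multiplier
Red → ±2% tolerance
141 × 1 = 141 Ω
Allowed range: 138.18 Ω to 143.82 Ω.
141 ohms lies inside that range.

yes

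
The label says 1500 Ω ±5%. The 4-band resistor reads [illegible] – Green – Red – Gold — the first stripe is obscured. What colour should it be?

brown

1500 Ω = 15 × 10^2.
The first band gives digit 1 of the significand, and 1 is brown.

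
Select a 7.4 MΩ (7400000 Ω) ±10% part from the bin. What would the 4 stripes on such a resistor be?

7400000 Ω = 74 × 10^5.
7 → violet
4 → yellow
Multiplier 10^5 → green.
±10% tolerance → silver.

violet, yellow, green, silver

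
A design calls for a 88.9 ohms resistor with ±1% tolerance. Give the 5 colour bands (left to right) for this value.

88.9 Ω = 889 × 10^-1.
8 → grey
8 → grey
9 → white
Multiplier 10^-1 → gold.
±1% tolerance → brown.

grey, grey, white, gold, brown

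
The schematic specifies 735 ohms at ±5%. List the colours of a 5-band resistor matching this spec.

violet, orange, green, black, gold

735 Ω = 735 × 10^0.
7 → violet
3 → orange
5 → green
Multiplier 10^0 → black.
±5% tolerance → gold.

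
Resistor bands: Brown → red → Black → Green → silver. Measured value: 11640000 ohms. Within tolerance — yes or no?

yes

Brown → 1 (first significant figure)
Red → 2 (second significant figure)
Black → 0 (third significant figure)
Green → ×10^5 multiplier
Silver → ±10% tolerance
120 × 100000 = 12000000 Ω
Allowed range: 10800000 Ω to 13200000 Ω.
11640000 ohms lies inside that range.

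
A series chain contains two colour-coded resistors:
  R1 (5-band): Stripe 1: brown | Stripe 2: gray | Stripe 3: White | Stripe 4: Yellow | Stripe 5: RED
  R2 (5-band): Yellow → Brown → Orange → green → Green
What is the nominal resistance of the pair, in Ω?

43190000 Ω

R1: brown, grey, white → 189; yellow ×10^4 → 1890000 Ω.
R2: yellow, brown, orange → 413; green ×10^5 → 41300000 Ω.
Series: 1890000 + 41300000 = 43190000 Ω.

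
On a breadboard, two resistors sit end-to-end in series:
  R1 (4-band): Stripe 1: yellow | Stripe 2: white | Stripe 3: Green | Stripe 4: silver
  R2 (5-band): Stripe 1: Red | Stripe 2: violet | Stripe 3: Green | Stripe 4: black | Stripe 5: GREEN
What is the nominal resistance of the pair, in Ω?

4900275 Ω

R1: yellow, white → 49; green ×10^5 → 4900000 Ω.
R2: red, violet, green → 275; black ×1 → 275 Ω.
Series: 4900000 + 275 = 4900275 Ω.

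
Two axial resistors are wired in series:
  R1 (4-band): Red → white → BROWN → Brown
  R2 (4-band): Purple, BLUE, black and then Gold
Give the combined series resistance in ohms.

366 Ω

R1: red, white → 29; brown ×10 → 290 Ω.
R2: violet, blue → 76; black ×1 → 76 Ω.
Series: 290 + 76 = 366 Ω.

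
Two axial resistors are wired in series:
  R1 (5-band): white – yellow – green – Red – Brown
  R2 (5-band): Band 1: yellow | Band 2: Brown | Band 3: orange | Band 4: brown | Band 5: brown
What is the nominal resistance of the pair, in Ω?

R1: white, yellow, green → 945; red ×10^2 → 94500 Ω.
R2: yellow, brown, orange → 413; brown ×10 → 4130 Ω.
Series: 94500 + 4130 = 98630 Ω.

98630 Ω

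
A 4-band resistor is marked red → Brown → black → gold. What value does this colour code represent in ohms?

Red → 2 (first significant figure)
Brown → 1 (second significant figure)
Black → ×1 multiplier
21 × 1 = 21 Ω

21 Ω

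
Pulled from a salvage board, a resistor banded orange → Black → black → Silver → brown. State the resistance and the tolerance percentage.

Orange → 3 (first significant figure)
Black → 0 (second significant figure)
Black → 0 (third significant figure)
Silver → ×0.01 multiplier
Brown → ±1% tolerance
300 × 0.01 = 3 Ω

3 Ω ±1%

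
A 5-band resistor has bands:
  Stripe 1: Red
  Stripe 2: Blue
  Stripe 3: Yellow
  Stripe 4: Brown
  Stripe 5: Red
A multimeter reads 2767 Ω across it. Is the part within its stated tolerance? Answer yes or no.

Red → 2 (first significant figure)
Blue → 6 (second significant figure)
Yellow → 4 (third significant figure)
Brown → ×10 multiplier
Red → ±2% tolerance
264 × 10 = 2640 Ω
Allowed range: 2587.2 Ω to 2692.8 Ω.
2767 Ω lies outside that range.

no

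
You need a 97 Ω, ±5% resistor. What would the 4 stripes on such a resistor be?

97 Ω = 97 × 10^0.
9 → white
7 → violet
Multiplier 10^0 → black.
±5% tolerance → gold.

white, violet, black, gold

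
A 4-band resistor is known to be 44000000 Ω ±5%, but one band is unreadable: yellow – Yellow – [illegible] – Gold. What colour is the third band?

blue

44000000 Ω = 44 × 10^6.
The third band is the multiplier, 10^6, which is blue.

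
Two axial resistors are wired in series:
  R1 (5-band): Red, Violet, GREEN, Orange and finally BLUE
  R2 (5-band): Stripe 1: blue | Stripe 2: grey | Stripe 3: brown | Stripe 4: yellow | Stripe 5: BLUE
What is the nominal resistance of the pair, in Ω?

R1: red, violet, green → 275; orange ×10^3 → 275000 Ω.
R2: blue, grey, brown → 681; yellow ×10^4 → 6810000 Ω.
Series: 275000 + 6810000 = 7085000 Ω.

7085000 Ω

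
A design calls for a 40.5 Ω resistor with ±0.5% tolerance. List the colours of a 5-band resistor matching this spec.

yellow, black, green, gold, green

40.5 Ω = 405 × 10^-1.
4 → yellow
0 → black
5 → green
Multiplier 10^-1 → gold.
±0.5% tolerance → green.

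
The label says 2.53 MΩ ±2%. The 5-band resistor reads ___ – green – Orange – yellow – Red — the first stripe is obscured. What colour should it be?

2530000 Ω = 253 × 10^4.
The first band gives digit 2 of the significand, and 2 is red.

red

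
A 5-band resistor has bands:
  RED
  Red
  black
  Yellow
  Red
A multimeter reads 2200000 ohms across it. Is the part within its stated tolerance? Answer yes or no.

Red → 2 (first significant figure)
Red → 2 (second significant figure)
Black → 0 (third significant figure)
Yellow → ×10^4 multiplier
Red → ±2% tolerance
220 × 10000 = 2200000 Ω
Allowed range: 2156000 Ω to 2244000 Ω.
2200000 ohms lies inside that range.

yes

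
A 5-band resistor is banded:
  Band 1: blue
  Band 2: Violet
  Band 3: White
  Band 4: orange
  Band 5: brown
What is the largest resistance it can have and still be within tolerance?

685790 Ω

Blue → 6 (first significant figure)
Violet → 7 (second significant figure)
White → 9 (third significant figure)
Orange → ×10^3 multiplier
Brown → ±1% tolerance
679 × 1000 = 679000 Ω
Largest = 679000 × (1 + 1/100) = 685790 Ω.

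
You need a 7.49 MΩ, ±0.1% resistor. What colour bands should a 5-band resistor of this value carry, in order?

violet, yellow, white, yellow, violet

7490000 Ω = 749 × 10^4.
7 → violet
4 → yellow
9 → white
Multiplier 10^4 → yellow.
±0.1% tolerance → violet.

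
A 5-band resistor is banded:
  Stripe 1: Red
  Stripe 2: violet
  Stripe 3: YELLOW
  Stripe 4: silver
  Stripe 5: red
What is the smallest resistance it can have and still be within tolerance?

2.6852 Ω

Red → 2 (first significant figure)
Violet → 7 (second significant figure)
Yellow → 4 (third significant figure)
Silver → ×0.01 multiplier
Red → ±2% tolerance
274 × 0.01 = 2.74 Ω
Smallest = 2.74 × (1 − 2/100) = 2.6852 Ω.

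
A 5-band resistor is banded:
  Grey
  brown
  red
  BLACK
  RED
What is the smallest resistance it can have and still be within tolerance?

Grey → 8 (first significant figure)
Brown → 1 (second significant figure)
Red → 2 (third significant figure)
Black → ×1 multiplier
Red → ±2% tolerance
812 × 1 = 812 Ω
Smallest = 812 × (1 − 2/100) = 795.76 Ω.

795.76 Ω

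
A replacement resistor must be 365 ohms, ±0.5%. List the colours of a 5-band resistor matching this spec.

365 Ω = 365 × 10^0.
3 → orange
6 → blue
5 → green
Multiplier 10^0 → black.
±0.5% tolerance → green.

orange, blue, green, black, green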